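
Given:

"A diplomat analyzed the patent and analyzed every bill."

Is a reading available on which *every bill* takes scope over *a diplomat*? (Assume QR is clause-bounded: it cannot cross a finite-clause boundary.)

No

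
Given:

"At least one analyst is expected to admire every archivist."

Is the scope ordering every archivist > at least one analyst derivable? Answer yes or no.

*every archivist* is inside a raising infinitive, which is transparent to QR (no CP barrier), so it behaves as a matrix argument.
No island intervenes, so both surface and inverse scope are derivable.

Yes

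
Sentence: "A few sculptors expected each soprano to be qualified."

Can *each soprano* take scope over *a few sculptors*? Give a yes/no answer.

Yes

The ECM infinitive is scope-transparent — *each soprano* is free to raise above *a few sculptors*.
Ordinary QR to a clause-peripheral position gives the wide-scope LF for the lower DP.
The sentence is scopally ambiguous between *a few sculptors* > *each soprano* and *each soprano* > *a few sculptors*.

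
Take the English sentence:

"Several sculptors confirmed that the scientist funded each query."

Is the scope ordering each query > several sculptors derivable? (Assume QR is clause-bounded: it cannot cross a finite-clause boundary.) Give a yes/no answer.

No

*each query* is embedded in the finite complement clause *that the scientist funded each query*.
With QR restricted to its own tensed clause, the embedded quantifier cannot reach a matrix scope position.
So the wide-scope reading for *each query* is blocked.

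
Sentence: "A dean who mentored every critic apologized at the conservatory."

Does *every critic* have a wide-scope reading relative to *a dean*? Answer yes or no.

The target quantifier *every critic* is part of the relative clause *who mentored every critic*.
Relative clauses are scope islands: a quantifier cannot QR out of a relative clause to take scope in the matrix clause.
So *every critic* cannot raise to a position above *a dean*.
(Only the surface reading survives: one fixed dean with respect to all the relevant critics.)

No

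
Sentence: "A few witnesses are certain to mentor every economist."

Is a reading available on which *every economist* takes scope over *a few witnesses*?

Infinitival complements of raising predicates do not block QR; *every economist* and *a few witnesses* are effectively clausemates.
Ordinary QR to a clause-peripheral position gives the wide-scope LF for the lower DP.

Yes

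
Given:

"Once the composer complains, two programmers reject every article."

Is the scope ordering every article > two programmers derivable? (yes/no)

Yes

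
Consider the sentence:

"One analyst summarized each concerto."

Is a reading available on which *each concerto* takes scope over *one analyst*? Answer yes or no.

Both DPs are arguments of the same predicate; there is no clause or island boundary between them.
Clause-internal QR can adjoin the lower DP above the subject, yielding the inverse reading.
Both orderings are possible: *one analyst* > *each concerto* and *each concerto* > *one analyst*.

Yes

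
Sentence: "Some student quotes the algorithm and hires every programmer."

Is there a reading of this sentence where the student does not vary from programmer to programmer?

The paraphrase describes the scope ordering *some student* > *every programmer*.
That is the surface-scope ordering, which is always one of the available readings — island constraints only ever restrict inverse scope.

Yes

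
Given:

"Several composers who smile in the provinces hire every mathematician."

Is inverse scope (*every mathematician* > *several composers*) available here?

Although the sentence contains a relative clause (*who smile in the provinces*), *every mathematician* is outside it, in the matrix VP.
Ordinary QR to a clause-peripheral position gives the wide-scope LF for the lower DP.
The sentence is scopally ambiguous between *several composers* > *every mathematician* and *every mathematician* > *several composers*.

Yes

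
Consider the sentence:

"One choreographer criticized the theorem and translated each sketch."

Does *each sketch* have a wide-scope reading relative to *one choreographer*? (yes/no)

*each sketch* sits inside one conjunct of the coordinate structure (*translated each sketch*).
A quantifier cannot raise out of one conjunct of a coordination across the whole coordinate structure — the CSC applies to QR.
*each sketch* > *one choreographer* would require crossing that boundary, which is illicit.

No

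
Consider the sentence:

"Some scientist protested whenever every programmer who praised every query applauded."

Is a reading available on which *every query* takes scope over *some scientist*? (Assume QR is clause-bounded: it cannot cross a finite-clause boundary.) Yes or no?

No

The target quantifier *every query* is part of the relative clause *who praised every query*, which is itself inside the adjunct *whenever every programmer who praised every query applauded*.
Two island boundaries intervene — the relative clause and the adjunct. Either alone would block QR.
So *every query* cannot raise to a position above *some scientist*.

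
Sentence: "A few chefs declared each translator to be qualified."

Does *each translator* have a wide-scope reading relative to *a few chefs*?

The ECM infinitive is scope-transparent — *each translator* is free to raise above *a few chefs*.
Clause-internal QR can adjoin the lower DP above the subject, yielding the inverse reading.

Yes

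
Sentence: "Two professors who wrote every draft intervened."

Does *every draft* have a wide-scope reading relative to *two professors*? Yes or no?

No

Structurally, *every draft* is inside the relative clause *who wrote every draft*.
Relative clauses block scope extraction: QR cannot target a position outside the modified NP.
So *every draft* cannot raise high enough to outscope *two professors*; only the surface ordering *two professors* > *every draft* is available.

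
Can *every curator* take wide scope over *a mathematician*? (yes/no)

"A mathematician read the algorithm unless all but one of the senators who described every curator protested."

No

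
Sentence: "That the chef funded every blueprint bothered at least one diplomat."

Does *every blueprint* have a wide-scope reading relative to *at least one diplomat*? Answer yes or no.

Structurally, *every blueprint* is inside the sentential subject *that the chef funded every blueprint*.
Subjects — clausal subjects included — are islands for extraction, and QR is no exception.
*every blueprint* is confined to the island and cannot take scope over *at least one diplomat*.

No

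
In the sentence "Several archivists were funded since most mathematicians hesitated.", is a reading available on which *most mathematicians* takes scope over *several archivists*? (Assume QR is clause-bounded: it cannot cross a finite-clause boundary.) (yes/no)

No

*most mathematicians* sits inside the adjunct clause *since most mathematicians hesitated*.
Adjuncts are opaque for quantifier raising; a quantifier in an adjunct stays inside it.
There is no licit LF on which *most mathematicians* c-commands *several archivists*.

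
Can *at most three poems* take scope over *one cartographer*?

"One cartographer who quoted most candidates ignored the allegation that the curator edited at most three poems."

The DP *at most three poems* is contained in the complex NP *the allegation that the curator edited at most three poems*.
The Complex NP Constraint bars QR out of the complement clause of a noun.
So *at most three poems* cannot raise high enough to outscope *one cartographer*; only the surface ordering *one cartographer* > *at most three poems* is available.

No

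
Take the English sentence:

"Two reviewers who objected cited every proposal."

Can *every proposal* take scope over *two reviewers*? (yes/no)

The RC *who objected* is an island, but *every proposal* is not inside it — it is the matrix object, a clausemate of *two reviewers*.
With no island boundary between them, the object can take inverse scope over the subject via ordinary QR within the clause.
So *every proposal* > *two reviewers* is among the available readings.

Yes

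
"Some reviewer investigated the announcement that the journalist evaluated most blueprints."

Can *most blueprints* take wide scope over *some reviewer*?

*most blueprints* occurs within the complex NP *the announcement that the journalist evaluated most blueprints*.
Since the clause is the complement of a nominal head, the CNPC blocks scope extraction.
*most blueprints* > *some reviewer* would require crossing that boundary, which is illicit.
(Only the surface reading survives: one fixed reviewer with respect to all the relevant blueprints.)

No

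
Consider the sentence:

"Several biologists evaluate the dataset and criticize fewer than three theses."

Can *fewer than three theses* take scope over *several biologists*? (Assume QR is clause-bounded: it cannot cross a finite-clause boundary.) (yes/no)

The target quantifier *fewer than three theses* is part of one conjunct of the coordinate structure (*criticize fewer than three theses*).
QR out of a conjunct would have to apply non-ATB, which the CSC forbids.
*fewer than three theses* > *several biologists* would require crossing that boundary, which is illicit.

No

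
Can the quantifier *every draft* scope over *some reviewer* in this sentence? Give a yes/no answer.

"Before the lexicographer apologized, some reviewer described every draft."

Yes

Although there is an adjunct clause, *every draft* is in the main clause, not inside the adjunct.
Ordinary QR to a clause-peripheral position gives the wide-scope LF for the lower DP.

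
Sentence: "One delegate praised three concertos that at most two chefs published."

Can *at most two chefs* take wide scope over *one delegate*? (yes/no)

*at most two chefs* occurs within the relative clause *that at most two chefs published* modifying *three concertos*.
Relative clauses are scope islands: a quantifier cannot QR out of a relative clause to take scope in the matrix clause.
*at most two chefs* is confined to the island and cannot take scope over *one delegate*.

No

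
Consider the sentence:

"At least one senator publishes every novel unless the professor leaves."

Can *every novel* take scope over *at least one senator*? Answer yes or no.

Yes

The adjunct clause does not contain *every novel*, which is the matrix object.
With no island boundary between them, the object can take inverse scope over the subject via ordinary QR within the clause.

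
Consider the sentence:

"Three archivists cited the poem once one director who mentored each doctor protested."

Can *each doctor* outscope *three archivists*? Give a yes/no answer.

No

*each doctor* is embedded in the relative clause *who mentored each doctor*, which is itself inside the adjunct *once one director who mentored each doctor protested*.
Both the relative clause and the enclosing adjunct are scope islands; QR cannot cross either.
The inverse ordering *each doctor* > *three archivists* is therefore underivable.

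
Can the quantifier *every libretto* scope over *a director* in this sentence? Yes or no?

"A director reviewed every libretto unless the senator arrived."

Yes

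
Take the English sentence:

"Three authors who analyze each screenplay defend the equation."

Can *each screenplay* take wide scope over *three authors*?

No

The target quantifier *each screenplay* is part of the relative clause *who analyze each screenplay*.
QR out of a relative clause is ruled out by the relative-clause island constraint.
So the wide-scope reading for *each screenplay* is blocked.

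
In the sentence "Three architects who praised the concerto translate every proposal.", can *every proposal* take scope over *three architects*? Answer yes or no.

Although the sentence contains a relative clause (*who praised the concerto*), *every proposal* is outside it, in the matrix VP.
QR within a single clause is free, so the lower quantifier may take scope over the higher one.

Yes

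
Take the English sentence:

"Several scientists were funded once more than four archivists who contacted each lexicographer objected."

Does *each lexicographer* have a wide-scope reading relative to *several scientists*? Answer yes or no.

No

Structurally, *each lexicographer* is inside the relative clause *who contacted each lexicographer*, which is itself inside the adjunct *once more than four archivists who contacted each lexicographer objected*.
Even if one barrier were somehow void, the other would still block QR.
Hence only narrow scope for *each lexicographer* (under *several scientists*) survives.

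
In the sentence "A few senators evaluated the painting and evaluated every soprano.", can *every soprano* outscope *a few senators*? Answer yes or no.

No

The target quantifier *every soprano* is part of one conjunct of the coordinate structure (*evaluated every soprano*).
The Coordinate Structure Constraint blocks movement (including QR) out of a single conjunct.
The inverse ordering *every soprano* > *a few senators* is therefore underivable.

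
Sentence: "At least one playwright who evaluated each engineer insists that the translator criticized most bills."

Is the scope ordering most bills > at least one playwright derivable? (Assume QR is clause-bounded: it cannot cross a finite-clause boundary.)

*most bills* occurs within the finite complement clause *that the translator criticized most bills*.
QR is clause-bounded, so the finite complement is a scope island for the embedded quantifier.
The inverse ordering *most bills* > *at least one playwright* is therefore underivable.

No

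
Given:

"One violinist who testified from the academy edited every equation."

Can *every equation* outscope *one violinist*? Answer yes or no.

Yes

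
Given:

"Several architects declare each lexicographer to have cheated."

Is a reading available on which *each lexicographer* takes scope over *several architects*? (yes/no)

Yes

This is an ECM construction: *each lexicographer* is the infinitival subject, Case-marked by the matrix verb, and the infinitive is transparent for QR.
QR within a single clause is free, so the lower quantifier may take scope over the higher one.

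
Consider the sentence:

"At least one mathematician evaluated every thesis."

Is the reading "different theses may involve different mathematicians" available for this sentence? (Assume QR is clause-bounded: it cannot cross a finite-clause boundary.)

The described interpretation is the *every thesis* > *at least one mathematician* scoping.
Both DPs are arguments of the same predicate; there is no clause or island boundary between them.
With no island boundary between them, the object can take inverse scope over the subject via ordinary QR within the clause.

Yes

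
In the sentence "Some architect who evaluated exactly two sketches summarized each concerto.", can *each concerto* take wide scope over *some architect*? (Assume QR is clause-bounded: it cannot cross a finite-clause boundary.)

Yes

The RC *who evaluated exactly two sketches* is an island, but *each concerto* is not inside it — it is the matrix object, a clausemate of *some architect*.
Ordinary QR to a clause-peripheral position gives the wide-scope LF for the lower DP.
The sentence is scopally ambiguous between *some architect* > *each concerto* and *each concerto* > *some architect*.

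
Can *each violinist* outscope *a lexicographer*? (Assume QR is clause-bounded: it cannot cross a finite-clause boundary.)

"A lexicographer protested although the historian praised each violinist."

The DP *each violinist* is contained in the adjunct clause *although the historian praised each violinist*.
Adjuncts are opaque for quantifier raising; a quantifier in an adjunct stays inside it.
Hence only narrow scope for *each violinist* (under *a lexicographer*) survives.

No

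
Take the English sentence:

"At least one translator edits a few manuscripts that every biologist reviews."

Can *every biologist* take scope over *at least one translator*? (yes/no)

*every biologist* occurs within the relative clause *that every biologist reviews* modifying *a few manuscripts*.
Quantifiers inside a relative clause are trapped there; the RC boundary blocks QR.
So *every biologist* cannot raise to a position above *at least one translator*.
(Only the surface reading survives: one fixed translator with respect to all the relevant biologists.)

No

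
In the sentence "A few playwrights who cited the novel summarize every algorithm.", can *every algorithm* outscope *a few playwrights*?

Yes

*every algorithm* sits in the matrix clause, not in the relative clause on *a few playwrights*.
With no island boundary between them, the object can take inverse scope over the subject via ordinary QR within the clause.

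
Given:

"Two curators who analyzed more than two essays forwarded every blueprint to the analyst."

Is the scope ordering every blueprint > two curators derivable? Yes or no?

Yes

*every blueprint* sits in the matrix clause, not in the relative clause on *two curators*.
QR within a single clause is free, so the lower quantifier may take scope over the higher one.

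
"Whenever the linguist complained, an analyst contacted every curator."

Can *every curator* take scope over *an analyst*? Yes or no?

*every curator* is a matrix argument; the adjunct is an island but the target quantifier is outside it.
Nothing blocks QR of the lower DP to a position above the higher one, so inverse scope is available.

Yes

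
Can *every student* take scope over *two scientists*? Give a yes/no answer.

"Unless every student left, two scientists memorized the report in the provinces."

The target quantifier *every student* is part of the adjunct clause *unless every student left*.
Adjuncts are opaque for quantifier raising; a quantifier in an adjunct stays inside it.
*every student* is confined to the island and cannot take scope over *two scientists*.

No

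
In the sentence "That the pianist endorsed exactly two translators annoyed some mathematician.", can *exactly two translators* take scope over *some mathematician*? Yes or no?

No

The target quantifier *exactly two translators* is part of the sentential subject *that the pianist endorsed exactly two translators*.
The subject-island constraint blocks QR out of a clausal subject.
The ordering *exactly two translators* > *some mathematician* is therefore underivable.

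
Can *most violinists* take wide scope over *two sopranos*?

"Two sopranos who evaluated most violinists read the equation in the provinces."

*most violinists* occurs within the relative clause *who evaluated most violinists*.
Quantifiers inside a relative clause are trapped there; the RC boundary blocks QR.
The inverse ordering *most violinists* > *two sopranos* is therefore underivable.

No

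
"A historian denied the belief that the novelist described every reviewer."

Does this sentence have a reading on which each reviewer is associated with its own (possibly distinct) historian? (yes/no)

This is the *every reviewer* > *a historian* reading.
*every reviewer* is embedded in the complex NP *the belief that the novelist described every reviewer*.
A that-clause complement to a noun is an island; QR cannot cross the NP boundary.
So *every reviewer* cannot raise to a position above *a historian*.

No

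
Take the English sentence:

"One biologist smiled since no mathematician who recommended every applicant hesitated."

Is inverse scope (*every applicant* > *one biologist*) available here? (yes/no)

No

*every applicant* is embedded in the relative clause *who recommended every applicant*, which is itself inside the adjunct *since no mathematician who recommended every applicant hesitated*.
Nested islands: the RC island is itself inside an adjunct island, so wide scope is doubly excluded.
So the wide-scope reading for *every applicant* is blocked.
(Only the surface reading survives: one fixed biologist with respect to all the relevant applicants.)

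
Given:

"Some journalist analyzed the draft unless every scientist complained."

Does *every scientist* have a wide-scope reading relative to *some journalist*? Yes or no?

No

Structurally, *every scientist* is inside the adjunct clause *unless every scientist complained*.
The adjunct-island constraint bars QR out of an adverbial clause.
Hence only narrow scope for *every scientist* (under *some journalist*) survives.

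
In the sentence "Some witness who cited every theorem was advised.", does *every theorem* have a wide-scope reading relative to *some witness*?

*every theorem* occurs within the relative clause *who cited every theorem*.
Relative clauses block scope extraction: QR cannot target a position outside the modified NP.
Hence only narrow scope for *every theorem* (under *some witness*) survives.
(Only the surface reading survives: one fixed witness with respect to all the relevant theorems.)

No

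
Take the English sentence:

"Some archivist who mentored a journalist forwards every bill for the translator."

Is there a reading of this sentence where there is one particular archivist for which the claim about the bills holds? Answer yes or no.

Yes

The described interpretation is the *some archivist* > *every bill* scoping.
That is the surface-scope ordering, which is always one of the available readings — island constraints only ever restrict inverse scope.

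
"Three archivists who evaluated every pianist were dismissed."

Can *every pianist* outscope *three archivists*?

No

The target quantifier *every pianist* is part of the relative clause *who evaluated every pianist*.
QR out of a relative clause is ruled out by the relative-clause island constraint.
Hence only narrow scope for *every pianist* (under *three archivists*) survives.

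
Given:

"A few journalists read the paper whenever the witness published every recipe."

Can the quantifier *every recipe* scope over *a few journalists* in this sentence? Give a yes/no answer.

No

The DP *every recipe* is contained in the adjunct clause *whenever the witness published every recipe*.
Since the clause is an adjunct (not a complement), the Adjunct Condition blocks QR across its edge.
So the wide-scope reading for *every recipe* is blocked.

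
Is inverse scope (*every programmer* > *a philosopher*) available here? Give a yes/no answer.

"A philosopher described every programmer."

Yes

Both DPs are arguments of the same predicate; there is no clause or island boundary between them.
Since no island is crossed, the inverse ordering is licensed alongside surface scope.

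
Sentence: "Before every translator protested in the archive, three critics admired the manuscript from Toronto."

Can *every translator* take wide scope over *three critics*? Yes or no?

Structurally, *every translator* is inside the adjunct clause *before every translator protested in the archive*.
Adjuncts are opaque for quantifier raising; a quantifier in an adjunct stays inside it.
There is no licit LF on which *every translator* c-commands *three critics*.

No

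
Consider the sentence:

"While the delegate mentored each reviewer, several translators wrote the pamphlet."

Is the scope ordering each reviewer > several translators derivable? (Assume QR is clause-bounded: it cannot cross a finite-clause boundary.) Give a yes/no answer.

The DP *each reviewer* is contained in the adjunct clause *while the delegate mentored each reviewer*.
Adjunct clauses are scope islands: a quantifier inside an adjunct cannot raise into the matrix clause.
There is no licit LF on which *each reviewer* c-commands *several translators*.

No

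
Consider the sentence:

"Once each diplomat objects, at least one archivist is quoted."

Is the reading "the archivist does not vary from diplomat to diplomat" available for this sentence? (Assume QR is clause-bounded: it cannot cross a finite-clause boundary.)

This is the *at least one archivist* > *each diplomat* reading.
Nothing needs to raise out of an island for *at least one archivist* > *each diplomat*: *at least one archivist* takes scope from its matrix position over the clause containing *each diplomat*.

Yes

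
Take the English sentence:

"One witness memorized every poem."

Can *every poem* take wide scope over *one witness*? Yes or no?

Yes

*every poem* and *one witness* are in the same minimal clause.
Ordinary QR to a clause-peripheral position gives the wide-scope LF for the lower DP.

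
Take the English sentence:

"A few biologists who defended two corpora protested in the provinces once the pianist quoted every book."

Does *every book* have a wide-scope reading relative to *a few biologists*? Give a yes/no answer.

No

*every book* sits inside the adjunct clause *once the pianist quoted every book*.
Adverbial clauses are not L-marked, so they are barriers for QR — the quantifier cannot escape the adjunct.
*every book* is confined to the island and cannot take scope over *a few biologists*.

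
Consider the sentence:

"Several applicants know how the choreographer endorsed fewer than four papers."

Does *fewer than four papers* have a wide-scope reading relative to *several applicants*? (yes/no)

*fewer than four papers* sits inside the embedded question *how the choreographer endorsed fewer than four papers*.
An indirect question is a wh-island; the filled [Spec,CP] blocks QR across the CP edge.
So the wide-scope reading for *fewer than four papers* is blocked.

No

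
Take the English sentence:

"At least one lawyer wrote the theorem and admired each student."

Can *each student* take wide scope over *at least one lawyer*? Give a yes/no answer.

No

The DP *each student* is contained in one conjunct of the coordinate structure (*admired each student*).
Asymmetric QR out of one conjunct violates the Coordinate Structure Constraint.
So the wide-scope reading for *each student* is blocked.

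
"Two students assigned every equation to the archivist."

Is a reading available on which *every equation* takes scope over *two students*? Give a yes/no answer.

Yes

Both DPs are arguments of the same predicate; there is no clause or island boundary between them.
With no island boundary between them, the object can take inverse scope over the subject via ordinary QR within the clause.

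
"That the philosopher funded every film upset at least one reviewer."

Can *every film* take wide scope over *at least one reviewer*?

No

*every film* sits inside the sentential subject *that the philosopher funded every film*.
The Sentential Subject Constraint rules out raising the quantifier out of the that-clause subject.
The ordering *every film* > *at least one reviewer* is therefore underivable.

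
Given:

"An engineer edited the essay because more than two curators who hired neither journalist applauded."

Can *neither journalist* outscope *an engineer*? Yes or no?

*neither journalist* occurs within the relative clause *who hired neither journalist*, which is itself inside the adjunct *because more than two curators who hired neither journalist applauded*.
Two island boundaries intervene — the relative clause and the adjunct. Either alone would block QR.
*neither journalist* > *an engineer* would require crossing that boundary, which is illicit.
(Only the surface reading survives: one fixed engineer with respect to all the relevant journalists.)

No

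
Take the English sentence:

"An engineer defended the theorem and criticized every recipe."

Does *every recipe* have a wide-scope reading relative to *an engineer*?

The DP *every recipe* is contained in one conjunct of the coordinate structure (*criticized every recipe*).
A quantifier cannot raise out of one conjunct of a coordination across the whole coordinate structure — the CSC applies to QR.
The inverse ordering *every recipe* > *an engineer* is therefore underivable.

No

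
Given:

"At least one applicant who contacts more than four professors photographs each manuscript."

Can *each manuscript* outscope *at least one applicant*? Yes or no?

Yes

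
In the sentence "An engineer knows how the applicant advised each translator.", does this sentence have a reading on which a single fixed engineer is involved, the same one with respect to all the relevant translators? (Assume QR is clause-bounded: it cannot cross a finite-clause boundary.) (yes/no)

Yes

The described interpretation is the *an engineer* > *each translator* scoping.
Nothing needs to raise for *an engineer* > *each translator*, so no island constraint is at stake.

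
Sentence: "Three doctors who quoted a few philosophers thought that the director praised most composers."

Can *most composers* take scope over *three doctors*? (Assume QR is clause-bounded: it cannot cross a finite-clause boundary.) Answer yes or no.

No

*most composers* is embedded in the finite complement clause *that the director praised most composers*.
With QR restricted to its own tensed clause, the embedded quantifier cannot reach a matrix scope position.
Hence only narrow scope for *most composers* (under *three doctors*) survives.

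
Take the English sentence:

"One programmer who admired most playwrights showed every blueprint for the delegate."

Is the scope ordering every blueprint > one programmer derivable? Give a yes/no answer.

The RC *who admired most playwrights* is an island, but *every blueprint* is not inside it — it is the matrix object, a clausemate of *one programmer*.
QR within a single clause is free, so the lower quantifier may take scope over the higher one.

Yes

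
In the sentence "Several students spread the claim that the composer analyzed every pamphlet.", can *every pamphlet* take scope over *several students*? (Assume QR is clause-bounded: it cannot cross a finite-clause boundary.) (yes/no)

No

*every pamphlet* sits inside the complex NP *the claim that the composer analyzed every pamphlet*.
A that-clause complement to a noun is an island; QR cannot cross the NP boundary.
So *every pamphlet* cannot raise to a position above *several students*.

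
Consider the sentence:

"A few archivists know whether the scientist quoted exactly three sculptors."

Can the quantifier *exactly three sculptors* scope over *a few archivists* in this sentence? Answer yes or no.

The target quantifier *exactly three sculptors* is part of the embedded question *whether the scientist quoted exactly three sculptors*.
Embedded wh-clauses are opaque for QR, so the quantifier stays inside the question.
*exactly three sculptors* > *a few archivists* would require crossing that boundary, which is illicit.

No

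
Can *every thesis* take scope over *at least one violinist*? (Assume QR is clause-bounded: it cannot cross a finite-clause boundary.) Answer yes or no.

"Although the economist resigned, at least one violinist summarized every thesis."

The adjunct island is irrelevant here — *every thesis* and *at least one violinist* are both in the matrix clause.
With no island boundary between them, the object can take inverse scope over the subject via ordinary QR within the clause.

Yes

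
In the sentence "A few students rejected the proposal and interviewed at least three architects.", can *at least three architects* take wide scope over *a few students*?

No

The target quantifier *at least three architects* is part of one conjunct of the coordinate structure (*interviewed at least three architects*).
Asymmetric QR out of one conjunct violates the Coordinate Structure Constraint.
*at least three architects* is confined to the island and cannot take scope over *a few students*.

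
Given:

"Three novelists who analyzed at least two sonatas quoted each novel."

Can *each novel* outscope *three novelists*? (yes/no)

The RC *who analyzed at least two sonatas* is an island, but *each novel* is not inside it — it is the matrix object, a clausemate of *three novelists*.
Ordinary QR to a clause-peripheral position gives the wide-scope LF for the lower DP.
So *each novel* > *three novelists* is among the available readings.

Yes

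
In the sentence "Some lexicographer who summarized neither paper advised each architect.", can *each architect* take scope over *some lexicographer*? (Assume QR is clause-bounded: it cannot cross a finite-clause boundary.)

Yes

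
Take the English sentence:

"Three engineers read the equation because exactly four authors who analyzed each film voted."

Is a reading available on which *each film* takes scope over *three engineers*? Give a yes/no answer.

Structurally, *each film* is inside the relative clause *who analyzed each film*, which is itself inside the adjunct *because exactly four authors who analyzed each film voted*.
Nested islands: the RC island is itself inside an adjunct island, so wide scope is doubly excluded.
*each film* is confined to the island and cannot take scope over *three engineers*.

No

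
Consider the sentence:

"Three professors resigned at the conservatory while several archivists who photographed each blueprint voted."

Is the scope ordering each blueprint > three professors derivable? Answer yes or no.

No

*each blueprint* sits inside the relative clause *who photographed each blueprint*, which is itself inside the adjunct *while several archivists who photographed each blueprint voted*.
Nested islands: the RC island is itself inside an adjunct island, so wide scope is doubly excluded.
*each blueprint* > *three professors* would require crossing that boundary, which is illicit.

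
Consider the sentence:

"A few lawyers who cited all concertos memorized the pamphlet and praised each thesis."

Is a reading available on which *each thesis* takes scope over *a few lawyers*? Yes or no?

*each thesis* occurs within one conjunct of the coordinate structure (*praised each thesis*).
QR out of a conjunct would have to apply non-ATB, which the CSC forbids.
So *each thesis* cannot raise to a position above *a few lawyers*.

No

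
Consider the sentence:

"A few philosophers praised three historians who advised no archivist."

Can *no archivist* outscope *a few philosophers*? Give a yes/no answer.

No

*no archivist* is embedded in the relative clause *who advised no archivist* modifying *three historians*.
Relative clauses are scope islands: a quantifier cannot QR out of a relative clause to take scope in the matrix clause.
Hence only narrow scope for *no archivist* (under *a few philosophers*) survives.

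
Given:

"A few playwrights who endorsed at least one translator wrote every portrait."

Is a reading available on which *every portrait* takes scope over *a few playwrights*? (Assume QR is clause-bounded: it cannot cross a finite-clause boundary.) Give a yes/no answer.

Yes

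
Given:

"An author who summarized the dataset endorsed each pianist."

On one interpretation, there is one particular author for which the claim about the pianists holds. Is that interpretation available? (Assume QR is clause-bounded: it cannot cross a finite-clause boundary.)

That reading corresponds to *an author* > *each pianist*.
Surface scope (*an author* > *each pianist*) is always derivable; islands only block QR, not in-situ interpretation.

Yes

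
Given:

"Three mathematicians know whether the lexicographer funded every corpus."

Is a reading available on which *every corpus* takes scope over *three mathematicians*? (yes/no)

Structurally, *every corpus* is inside the embedded question *whether the lexicographer funded every corpus*.
The wh-island constraint blocks QR out of an embedded interrogative.
There is no licit LF on which *every corpus* c-commands *three mathematicians*.

No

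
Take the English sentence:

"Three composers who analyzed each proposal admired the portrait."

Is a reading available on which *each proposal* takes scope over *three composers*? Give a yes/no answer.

*each proposal* occurs within the relative clause *who analyzed each proposal*.
Relative clauses block scope extraction: QR cannot target a position outside the modified NP.
*each proposal* is confined to the island and cannot take scope over *three composers*.

No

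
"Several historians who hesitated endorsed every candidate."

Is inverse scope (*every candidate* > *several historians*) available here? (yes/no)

Yes

The RC *who hesitated* is an island, but *every candidate* is not inside it — it is the matrix object, a clausemate of *several historians*.
No island intervenes, so both surface and inverse scope are derivable.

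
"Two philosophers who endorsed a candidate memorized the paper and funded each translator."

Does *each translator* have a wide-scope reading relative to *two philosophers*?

No

The target quantifier *each translator* is part of one conjunct of the coordinate structure (*funded each translator*).
A quantifier cannot raise out of one conjunct of a coordination across the whole coordinate structure — the CSC applies to QR.
There is no licit LF on which *each translator* c-commands *two philosophers*.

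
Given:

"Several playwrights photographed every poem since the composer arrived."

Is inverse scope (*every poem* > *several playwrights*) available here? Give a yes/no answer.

Neither queried DP is inside the adjunct, so the adjunct-island constraint does not apply.
Nothing blocks QR of the lower DP to a position above the higher one, so inverse scope is available.
So *every poem* > *several playwrights* is among the available readings.

Yes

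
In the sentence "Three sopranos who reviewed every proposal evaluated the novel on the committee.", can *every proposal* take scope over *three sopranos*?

No

The DP *every proposal* is contained in the relative clause *who reviewed every proposal*.
Quantifiers inside a relative clause are trapped there; the RC boundary blocks QR.
There is no licit LF on which *every proposal* c-commands *three sopranos*.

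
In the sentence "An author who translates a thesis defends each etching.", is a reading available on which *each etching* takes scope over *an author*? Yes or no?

Yes

The RC *who translates a thesis* is an island, but *each etching* is not inside it — it is the matrix object, a clausemate of *an author*.
No island intervenes, so both surface and inverse scope are derivable.
So *each etching* > *an author* is among the available readings.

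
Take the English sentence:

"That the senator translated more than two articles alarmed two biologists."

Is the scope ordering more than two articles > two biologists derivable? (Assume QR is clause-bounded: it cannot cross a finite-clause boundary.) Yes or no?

The target quantifier *more than two articles* is part of the sentential subject *that the senator translated more than two articles*.
The Sentential Subject Constraint rules out raising the quantifier out of the that-clause subject.
*more than two articles* > *two biologists* would require crossing that boundary, which is illicit.

No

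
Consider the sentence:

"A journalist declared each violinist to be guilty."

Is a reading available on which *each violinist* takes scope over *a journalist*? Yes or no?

This is an ECM construction: *each violinist* is the infinitival subject, Case-marked by the matrix verb, and the infinitive is transparent for QR.
QR within a single clause is free, so the lower quantifier may take scope over the higher one.

Yes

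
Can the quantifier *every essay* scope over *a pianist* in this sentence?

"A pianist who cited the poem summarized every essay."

Yes

The RC *who cited the poem* is an island, but *every essay* is not inside it — it is the matrix object, a clausemate of *a pianist*.
No island intervenes, so both surface and inverse scope are derivable.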